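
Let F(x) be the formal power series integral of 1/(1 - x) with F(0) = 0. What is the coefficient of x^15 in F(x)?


1/(1 - x) = sum_{k>=0} x^k. Integrating termwise and using F(0) = 0 gives
F(x) = sum_{k>=0} x^(k+1) / (k+1) = sum_{m>=1} x^m / m = -ln(1 - x).
So the coefficient of x^15 is 1/15 = 1/15.

1/15


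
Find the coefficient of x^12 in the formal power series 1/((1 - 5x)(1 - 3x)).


By partial fractions or Cauchy convolution:
The coefficient equals sum_{k=0}^{12} 5^k * 3^(12-k).
= 609554401

609554401


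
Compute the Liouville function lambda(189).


The Liouville function is lambda(k) = (-1)^Omega(k), where Omega(k) counts the prime factors of k with multiplicity.
Factoring: 189 = 3 * 3 * 3 * 7, so Omega(189) = 4.
lambda(189) = (-1)^4 = 1.

1


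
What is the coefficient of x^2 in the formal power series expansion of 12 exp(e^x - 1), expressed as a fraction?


exp(e^x - 1) is the exponential generating function for the Bell numbers Bell_k: exp(e^x - 1) = sum_{k>=0} Bell_k x^k / k!.
So the coefficient of x^2 in 12 exp(e^x - 1) is 12 Bell_2 / 2!.
Computing: Bell_2 = 2 and 2! = 2, giving
12 * 2/2 = 12.

12


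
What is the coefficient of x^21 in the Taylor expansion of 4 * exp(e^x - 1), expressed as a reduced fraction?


exp(e^x - 1) = sum_{k>=0} Bell_k x^k / k!, where Bell_k is the k-th Bell number.
So the coefficient of x^21 is 4 * Bell_21 / 21!.
Computing: Bell_21 = 474869816156751 and 21! = 51090942171709440000, giving
4 * 474869816156751/51090942171709440000 = 158289938718917/4257578514309120000.

158289938718917/4257578514309120000


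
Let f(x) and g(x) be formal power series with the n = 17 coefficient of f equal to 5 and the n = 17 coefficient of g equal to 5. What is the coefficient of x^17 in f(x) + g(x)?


Addition of formal power series is termwise.
The coefficient of x^17 in f + g = 5 + 5
= 10

10


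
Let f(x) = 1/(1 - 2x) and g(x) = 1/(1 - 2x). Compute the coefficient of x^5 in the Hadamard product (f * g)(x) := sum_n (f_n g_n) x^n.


f has coefficients f_k = 2^k and g has coefficients g_k = 2^k, so the Hadamard product has coefficient (f*g)_k = 2^k * 2^k = 4^k.
For k = 5: 4^5 = 1024.

1024


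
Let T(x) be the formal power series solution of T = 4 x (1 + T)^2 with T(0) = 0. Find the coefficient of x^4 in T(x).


Apply the Lagrange inversion formula: if T = 4 x * phi(T) with phi(t) = (1 + t)^2, then [x^n] T = 4^n * (1/n) [t^(n-1)] phi(t)^n = 4^n * (1/n) [t^(n-1)] (1 + t)^(2n) = 4^n * (1/n) C(2n, n-1).
Using the identity C(2n, n-1) = C(2n, n) * n / (n+1), the unscaled factor equals C(2n, n) / (n+1) = C_n, the n-th Catalan number.
For n = 4: C_4 = C(8, 4) / 5 = 70/5 = 14.
With the 4^4 = 256 factor, the coefficient is 256 * 14 = 3584.

3584


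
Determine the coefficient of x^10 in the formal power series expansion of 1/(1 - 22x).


The geometric series identity gives 1/(1 - c x) = sum_{k>=0} c^k x^k, so the coefficient of x^k is c^k.
Here c = 22 and k = 10.
Computing: 22^10 = 26559922791424

26559922791424


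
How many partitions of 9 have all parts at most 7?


Using the generating function (1-x)^(-1)(1-x^2)^(-1)...(1-x^7)^(-1),
the coefficient of x^9 counts these restricted partitions.
Result = 28

28


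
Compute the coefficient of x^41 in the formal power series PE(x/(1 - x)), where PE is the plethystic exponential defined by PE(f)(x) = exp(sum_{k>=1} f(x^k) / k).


For f(x) = x/(1 - x) we have
sum_{k>=1} f(x^k) / k = sum_{k>=1} (1/k) * x^k / (1 - x^k) = sum_{k, m >= 1} x^(k m) / k,
which after exponentiating simplifies to
PE(x/(1 - x)) = prod_{k>=1} 1 / (1 - x^k).
This is the generating function for the partition function p(n), so the coefficient of x^41 is p(41).
Computing p(41) by dynamic programming over parts 1, 2, ..., 41: p(41) = 44583.

44583


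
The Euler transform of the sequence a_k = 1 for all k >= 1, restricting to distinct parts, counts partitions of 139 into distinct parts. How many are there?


Partitions of 139 into distinct parts can be computed via generating function.
Product (1+x)(1+x^2)(1+x^3)...
The coefficient of x^139 = 8953856

8953856


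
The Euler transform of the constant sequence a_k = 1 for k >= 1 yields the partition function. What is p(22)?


The Euler transform converts the sequence a_k = 1 into the number of integer partitions.
Using the recurrence or dynamic programming:
p(22) = 1002

1002


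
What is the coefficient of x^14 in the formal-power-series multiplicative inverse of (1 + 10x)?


The inverse is 1/(1 + 10x). Apply the geometric identity 1/(1 - y) = sum_{k>=0} y^k with y = -10x:
1/(1 + 10x) = sum_{k>=0} (-10)^k x^k.
So the coefficient of x^14 is (-10)^14 = 100000000000000.

100000000000000


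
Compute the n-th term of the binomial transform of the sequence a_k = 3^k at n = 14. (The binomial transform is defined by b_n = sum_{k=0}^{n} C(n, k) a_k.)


With a_k = 3^k, b_n = sum_{k=0}^{n} C(n, k) 3^k = (1 + 3)^n by the binomial theorem.
For n = 14: (1 + 3)^14 = 4^14 = 268435456.

268435456


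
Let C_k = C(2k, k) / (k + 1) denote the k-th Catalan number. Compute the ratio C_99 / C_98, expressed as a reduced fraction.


Using C_k = (2k)! / (k! (k+1)!), the ratio C_{k+1}/C_k simplifies to
C_{k+1}/C_k = [(2k+2)! / ((k+1)! (k+2)!)] * [k! (k+1)! / (2k)!]
 = (2k+2)(2k+1) / ((k+1)(k+2)) = 2(2k+1) / (k+2).
For k = 98: 2(2*98 + 1) / (98 + 2) = 394/100 = 197/50.

197/50


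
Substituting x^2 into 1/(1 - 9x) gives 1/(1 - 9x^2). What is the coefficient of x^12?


The coefficient of x^(2m) in 1/(1 - 9x^2) is 9^m.
With n = 12 = 2*6, the coefficient is 9^6 = 531441.

531441


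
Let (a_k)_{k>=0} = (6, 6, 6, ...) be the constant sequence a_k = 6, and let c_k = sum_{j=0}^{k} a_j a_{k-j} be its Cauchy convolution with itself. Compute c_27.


Since a_j = 6 for all j >= 0, the convolution sum becomes
c_k = sum_{j=0}^{k} 6 * 6 = 36 * (k + 1).
Equivalently, the generating function of (a_k) is 6/(1 - x) and its square is 36/(1 - x)^2 = sum_{k>=0} 36(k + 1) x^k.
For k = 27: 36 * 28 = 1008.

1008


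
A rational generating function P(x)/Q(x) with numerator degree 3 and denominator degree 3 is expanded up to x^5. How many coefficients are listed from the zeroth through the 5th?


Expanding up to x^5 gives the coefficients for x^0, x^1, ..., x^5.
That is 5 + 1 = 6 coefficients in total.

6


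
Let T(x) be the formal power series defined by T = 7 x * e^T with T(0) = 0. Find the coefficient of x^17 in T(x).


Apply the Lagrange inversion formula: if T = 7 x * phi(T) with phi(t) = e^t, then
[x^n] T = 7^n * (1/n) [t^(n-1)] phi(t)^n = 7^n * (1/n) [t^(n-1)] e^(n t) = 7^n * (1/n) * n^(n-1) / (n-1)! = 7^n * n^(n-1) / n!.
When c = 1 this is the Cayley count of rooted labeled trees on n vertices, divided by n!.
For n = 17: 7^17 * 17^16 / 17! = 232630513987207 * 48661191875666868481/355687428096000 = 13589529504521590732100867929799/426995712000.

13589529504521590732100867929799/426995712000


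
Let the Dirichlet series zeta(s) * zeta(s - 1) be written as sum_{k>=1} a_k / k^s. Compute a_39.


Convolution gives a_k = sum_{d | k} d * 1 = sum_{d | k} d = sigma(k), the sum of positive divisors of k.
For k = 39, the divisors are 1, 3, 13, 39, so
sigma(39) = 1 + 3 + 13 + 39 = 56.

56


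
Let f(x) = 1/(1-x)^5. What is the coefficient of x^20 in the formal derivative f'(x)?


Differentiate: d/dx [ 1/(1-x)^r ] = r / (1-x)^(r+1).
Here r = 5, so f'(x) = 5 / (1-x)^6.
The expansion of 1/(1-x)^(r+1) has coefficient of x^n equal to C(n+r, r).
So the coefficient of x^20 in f'(x) is
5 * C(25, 5) = 5 * 53130 = 265650

265650


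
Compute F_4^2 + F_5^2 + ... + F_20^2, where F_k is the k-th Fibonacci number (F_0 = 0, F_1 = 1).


There is a standard identity sum_{k=0}^{N} F_k^2 = F_N * F_{N+1} (proved inductively from the telescoping relation F_k^2 = F_k F_{k+1} - F_{k-1} F_k). Then
sum_{k=4}^{20} F_k^2 = F_20 F_21 - F_3 F_4.
Computing: F_20 = 6765, F_21 = 10946, F_3 = 2, F_4 = 3.
Sum = 6765 * 10946 - 2 * 3 = 74049684.

74049684


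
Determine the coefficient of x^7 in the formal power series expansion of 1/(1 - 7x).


The geometric series identity gives 1/(1 - c x) = sum_{k>=0} c^k x^k, so the coefficient of x^k is c^k.
Here c = 7 and k = 7.
Computing: 7^7 = 823543

823543


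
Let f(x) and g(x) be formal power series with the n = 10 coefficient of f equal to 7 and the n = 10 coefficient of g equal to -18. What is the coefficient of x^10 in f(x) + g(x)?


Addition of formal power series is termwise.
The coefficient of x^10 in f + g = 7 + -18
= -11

-11


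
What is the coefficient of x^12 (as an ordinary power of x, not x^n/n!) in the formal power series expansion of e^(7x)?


The exponential series is e^y = sum_{k>=0} y^k / k!. Substituting y = 7x gives
e^(7x) = sum_{k>=0} 7^k x^k / k!.
So the coefficient of x^n is a^n/n! with a = 7, n = 12:
7^12 / 12! = 13841287201/479001600 = 1977326743/68428800

1977326743/68428800


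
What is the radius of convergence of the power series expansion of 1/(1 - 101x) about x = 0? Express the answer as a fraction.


Expanding 1/(1 - 101x) = sum_{k>=0} 101^k x^k, the series converges when |101x| < 1, i.e., |x| < 1/101.
So the radius of convergence is 1/101 = 1/101.

1/101


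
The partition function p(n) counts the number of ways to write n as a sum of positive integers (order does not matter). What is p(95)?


Using the generating function prod_{k>=1} 1/(1-x^k), we compute p(95).
By dynamic programming over parts 1 through 95:
p(95) = 104651419

104651419


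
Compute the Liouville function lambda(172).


The Liouville function is lambda(k) = (-1)^Omega(k), where Omega(k) counts the prime factors of k with multiplicity.
Factoring: 172 = 2 * 2 * 43, so Omega(172) = 3.
lambda(172) = (-1)^3 = -1.

-1


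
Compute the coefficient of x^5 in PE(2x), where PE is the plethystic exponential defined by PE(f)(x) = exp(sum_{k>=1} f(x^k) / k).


With f(x) = 2x, the exponent is sum_{k>=1} 2 x^k / k = 2 * (-ln(1 - x)). Exponentiating:
PE(2x) = exp(-2 ln(1 - x)) = 1/(1 - x)^2.
By the negative binomial expansion, [x^n] 1/(1 - x)^2 = C(n + 1, 1).
For n = 5: C(6, 1) = 6.

6


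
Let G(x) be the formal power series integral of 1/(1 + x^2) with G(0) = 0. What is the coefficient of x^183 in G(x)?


1/(1 + x^2) = sum_{j>=0} (-1)^j x^(2j). Integrating termwise with G(0) = 0:
G(x) = sum_{j>=0} (-1)^j x^(2j+1) / (2j+1) = arctan(x).
Only odd powers are nonzero. For x^183 write 183 = 2*91 + 1, giving
(-1)^91 / 183 = -1/183 = -1/183.

-1/183


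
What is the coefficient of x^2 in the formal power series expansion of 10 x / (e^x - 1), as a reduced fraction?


The exponential generating function for Bernoulli numbers is
x / (e^x - 1) = sum_{k>=0} B_k x^k / k!.
So the coefficient of x^2 in 10 x / (e^x - 1) is 10 B_2 / 2!.
Computing: B_2 = 1/6, 2! = 2, giving
10 * 1/6 / 2 = 5/6.

5/6


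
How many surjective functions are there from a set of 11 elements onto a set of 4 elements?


By inclusion-exclusion on which target elements are missed, the number of surjections from an n-set onto a k-set is
surj(n, k) = sum_{j=0}^{k} (-1)^j C(k, j) (k - j)^n.
Equivalently surj(n, k) = k! * S(n, k), where S(n, k) is the Stirling number of the second kind.
For n = 11, k = 4:
S(11, 4) = 145750, so
surj = 4! * 145750 = 24 * 145750 = 3498000.

3498000


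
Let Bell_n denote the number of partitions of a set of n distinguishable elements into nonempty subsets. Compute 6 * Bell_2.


Bell_2 can be computed from the Bell triangle or from Dobinski's identity Bell_n = (1/e) * sum_{k>=0} k^n / k!.
Computing Bell_2 = 2.
Then 6 * 2 = 12.

12


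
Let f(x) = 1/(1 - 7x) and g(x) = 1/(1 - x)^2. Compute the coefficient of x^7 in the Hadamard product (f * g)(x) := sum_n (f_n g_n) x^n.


f has coefficients f_k = 7^k. For g = 1/(1 - x)^2 the coefficient is g_k = C(k + 1, 1) = k + 1. The Hadamard coefficient is (f * g)_k = 7^k * (k + 1).
For k = 7: 7^7 * 8 = 823543 * 8 = 6588344.

6588344


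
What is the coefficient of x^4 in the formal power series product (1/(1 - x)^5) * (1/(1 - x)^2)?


Combine the factors: (1/(1 - x)^5) * (1/(1 - x)^2) = 1/(1 - x)^7.
Then use 1/(1 - x)^r = sum_{k>=0} C(k + r - 1, r - 1) x^k with r = 7 and k = 4:
C(10, 6) = 210.

210


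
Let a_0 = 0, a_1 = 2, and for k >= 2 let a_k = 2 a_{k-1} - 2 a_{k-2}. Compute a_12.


Iterating the recurrence forward:
a_0 = 0
a_1 = 2
a_2 = 2*2 - 2*0 = 4
a_3 = 2*4 - 2*2 = 4
a_4 = 2*4 - 2*4 = 0
a_5 = 2*0 - 2*4 = -8
a_6 = 2*-8 - 2*0 = -16
a_7 = 2*-16 - 2*-8 = -16
a_8 = 2*-16 - 2*-16 = 0
a_9 = 2*0 - 2*-16 = 32
a_10 = 2*32 - 2*0 = 64
a_11 = 2*64 - 2*32 = 64
a_12 = 2*64 - 2*64 = 0
So a_12 = 0.

0


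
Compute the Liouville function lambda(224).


The Liouville function is lambda(k) = (-1)^Omega(k), where Omega(k) counts the prime factors of k with multiplicity.
Factoring: 224 = 2 * 2 * 2 * 2 * 2 * 7, so Omega(224) = 6.
lambda(224) = (-1)^6 = 1.

1


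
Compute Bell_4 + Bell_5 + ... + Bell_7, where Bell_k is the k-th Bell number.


Recall Bell_k counts set partitions of a k-set (with Bell_0 = 1 by convention).
Bell_4 through Bell_7: 15, 52, 203, 877
Sum = 15 + 52 + 203 + 877 = 1147.

1147


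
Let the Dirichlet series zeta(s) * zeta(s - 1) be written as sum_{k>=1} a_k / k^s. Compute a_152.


Convolution gives a_k = sum_{d | k} d * 1 = sum_{d | k} d = sigma(k), the sum of positive divisors of k.
For k = 152, the divisors are 1, 2, 4, 8, 19, 38, 76, 152, so
sigma(152) = 1 + 2 + 4 + 8 + 19 + 38 + 76 + 152 = 300.

300


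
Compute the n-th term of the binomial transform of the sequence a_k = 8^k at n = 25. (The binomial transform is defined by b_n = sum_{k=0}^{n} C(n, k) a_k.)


With a_k = 8^k, b_n = sum_{k=0}^{n} C(n, k) 8^k = (1 + 8)^n by the binomial theorem.
For n = 25: (1 + 8)^25 = 9^25 = 717897987691852588770249.

717897987691852588770249


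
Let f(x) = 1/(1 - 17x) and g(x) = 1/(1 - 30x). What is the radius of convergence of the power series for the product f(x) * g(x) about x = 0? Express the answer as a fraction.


The radius of 1/(1 - 17x) is 1/17 (nearest singularity at x = 1/17), and the radius of 1/(1 - 30x) is 1/30.
The product f(x)*g(x) = 1/((1 - 17x)(1 - 30x)) has singularities at both 1/17 and 1/30, so its radius of convergence is the distance to the nearest one:
min(1/17, 1/30) = 1/30.

1/30


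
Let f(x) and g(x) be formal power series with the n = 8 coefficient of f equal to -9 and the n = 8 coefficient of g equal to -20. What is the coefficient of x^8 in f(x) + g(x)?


Addition of formal power series is termwise.
The coefficient of x^8 in f + g = -9 + -20
= -29

-29


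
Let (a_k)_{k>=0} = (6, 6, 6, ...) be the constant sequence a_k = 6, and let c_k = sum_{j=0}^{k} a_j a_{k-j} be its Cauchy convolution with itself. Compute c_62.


Since a_j = 6 for all j >= 0, the convolution sum becomes
c_k = sum_{j=0}^{k} 6 * 6 = 36 * (k + 1).
Equivalently, the generating function of (a_k) is 6/(1 - x) and its square is 36/(1 - x)^2 = sum_{k>=0} 36(k + 1) x^k.
For k = 62: 36 * 63 = 2268.

2268


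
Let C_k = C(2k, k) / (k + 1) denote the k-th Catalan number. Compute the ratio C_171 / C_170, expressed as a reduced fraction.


Using C_k = (2k)! / (k! (k+1)!), the ratio C_{k+1}/C_k simplifies to
C_{k+1}/C_k = [(2k+2)! / ((k+1)! (k+2)!)] * [k! (k+1)! / (2k)!]
 = (2k+2)(2k+1) / ((k+1)(k+2)) = 2(2k+1) / (k+2).
For k = 170: 2(2*170 + 1) / (170 + 2) = 682/172 = 341/86.

341/86


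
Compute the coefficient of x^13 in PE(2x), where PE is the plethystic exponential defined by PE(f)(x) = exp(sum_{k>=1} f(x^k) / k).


With f(x) = 2x, the exponent is sum_{k>=1} 2 x^k / k = 2 * (-ln(1 - x)). Exponentiating:
PE(2x) = exp(-2 ln(1 - x)) = 1/(1 - x)^2.
By the negative binomial expansion, [x^n] 1/(1 - x)^2 = C(n + 1, 1).
For n = 13: C(14, 1) = 14.

14


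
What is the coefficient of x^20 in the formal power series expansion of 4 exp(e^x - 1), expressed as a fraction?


exp(e^x - 1) is the exponential generating function for the Bell numbers Bell_k: exp(e^x - 1) = sum_{k>=0} Bell_k x^k / k!.
So the coefficient of x^20 in 4 exp(e^x - 1) is 4 Bell_20 / 20!.
Computing: Bell_20 = 51724158235372 and 20! = 2432902008176640000, giving
4 * 51724158235372/2432902008176640000 = 263898766507/3103191336960000.

263898766507/3103191336960000


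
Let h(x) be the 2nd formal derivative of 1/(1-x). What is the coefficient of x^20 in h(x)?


Differentiating 2 times: d^2/dx^2 [1/(1-x)] = 2!/(1-x)^3.
The expansion 1/(1-x)^3 = sum_{k>=0} C(k+2, 2) x^k, so the coefficient of x^n in 2!/(1-x)^3 is 2! * C(n+2, 2).
For n = 20: 2 * C(22, 2) = 2 * 231 = 462

462


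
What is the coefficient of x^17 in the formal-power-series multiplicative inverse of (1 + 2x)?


The inverse is 1/(1 + 2x). Apply the geometric identity 1/(1 - y) = sum_{k>=0} y^k with y = -2x:
1/(1 + 2x) = sum_{k>=0} (-2)^k x^k.
So the coefficient of x^17 is (-2)^17 = -131072.

-131072


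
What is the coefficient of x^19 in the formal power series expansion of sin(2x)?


The Maclaurin series is sin(t) = sum_{k>=0} (-1)^k t^(2k+1) / (2k+1)!, so substituting t = 2x, only odd powers of x are nonzero, with coefficient of x^(2k+1) equal to (-1)^k 2^(2k+1) / (2k+1)!.
Write 19 = 2*9 + 1, giving the coefficient (-1)^9 * 2^19 / 19! = -524288/121645100408832000 = -8/1856156927625.

-8/1856156927625


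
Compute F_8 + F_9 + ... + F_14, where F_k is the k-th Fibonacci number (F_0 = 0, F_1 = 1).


Use the identity sum_{k=0}^{N} F_k = F_{N+2} - 1 (which follows from F_{k+2} - F_{k+1} = F_k). Then
sum_{k=8}^{14} F_k = (F_{16} - 1) - (F_{9} - 1) = F_{16} - F_{9}.
Computing: F_{16} = 987, F_{9} = 34, so
Sum = 987 - 34 = 953.

953


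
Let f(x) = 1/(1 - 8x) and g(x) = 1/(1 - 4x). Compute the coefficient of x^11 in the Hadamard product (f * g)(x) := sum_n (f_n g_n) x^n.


f has coefficients f_k = 8^k and g has coefficients g_k = 4^k, so the Hadamard product has coefficient (f*g)_k = 8^k * 4^k = 32^k.
For k = 11: 32^11 = 36028797018963968.

36028797018963968


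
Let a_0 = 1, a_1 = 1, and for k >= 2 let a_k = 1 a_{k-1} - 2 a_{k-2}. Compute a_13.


Iterating the recurrence forward:
a_0 = 1
a_1 = 1
a_2 = 1*1 - 2*1 = -1
a_3 = 1*-1 - 2*1 = -3
a_4 = 1*-3 - 2*-1 = -1
a_5 = 1*-1 - 2*-3 = 5
a_6 = 1*5 - 2*-1 = 7
a_7 = 1*7 - 2*5 = -3
a_8 = 1*-3 - 2*7 = -17
a_9 = 1*-17 - 2*-3 = -11
a_10 = 1*-11 - 2*-17 = 23
a_11 = 1*23 - 2*-11 = 45
a_12 = 1*45 - 2*23 = -1
a_13 = 1*-1 - 2*45 = -91
So a_13 = -91.

-91


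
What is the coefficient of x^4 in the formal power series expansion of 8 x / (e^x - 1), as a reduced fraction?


The exponential generating function for Bernoulli numbers is
x / (e^x - 1) = sum_{k>=0} B_k x^k / k!.
So the coefficient of x^4 in 8 x / (e^x - 1) is 8 B_4 / 4!.
Computing: B_4 = -1/30, 4! = 24, giving
8 * -1/30 / 24 = -1/90.

-1/90


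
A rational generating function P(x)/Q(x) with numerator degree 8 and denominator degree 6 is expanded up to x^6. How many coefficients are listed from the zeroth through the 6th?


Expanding up to x^6 gives the coefficients for x^0, x^1, ..., x^6.
That is 6 + 1 = 7 coefficients in total.

7


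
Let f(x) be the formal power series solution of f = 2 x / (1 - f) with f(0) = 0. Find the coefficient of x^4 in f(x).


Apply Lagrange inversion: f = 2 x * phi(f) with phi(t) = 1/(1 - t), so
[x^n] f = 2^n * (1/n) [t^(n-1)] phi(t)^n = 2^n * (1/n) [t^(n-1)] (1 - t)^(-n) = 2^n * (1/n) C(2n - 2, n - 1) = 2^n * C_{n-1}.
For n = 4: C_3 = C(6, 3) / 4 = 20/4 = 5.
With the 2^4 = 16 factor, the coefficient is 16 * 5 = 80.

80


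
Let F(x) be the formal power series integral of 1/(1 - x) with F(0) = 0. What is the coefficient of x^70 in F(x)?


1/(1 - x) = sum_{k>=0} x^k. Integrating termwise and using F(0) = 0 gives
F(x) = sum_{k>=0} x^(k+1) / (k+1) = sum_{m>=1} x^m / m = -ln(1 - x).
So the coefficient of x^70 is 1/70 = 1/70.

1/70


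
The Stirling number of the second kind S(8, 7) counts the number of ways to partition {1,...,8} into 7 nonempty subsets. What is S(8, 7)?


Using the explicit formula S(n,k) = (1/k!) sum_{j=0}^{k} (-1)^(k-j) C(k,j) j^n:
S(8, 7) = 28
Equivalently, S(n,k) is n! times the coefficient of x^n in the EGF (e^x - 1)^k / k!.

28


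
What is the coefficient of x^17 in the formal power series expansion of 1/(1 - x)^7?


The negative binomial / multiset identity is
1/(1 - x)^r = sum_{k>=0} C(k + r - 1, r - 1) x^k.
Here r = 7 and k = 17, so the coefficient is
C(17 + 6, 6) = C(23, 6)
= 100947

100947


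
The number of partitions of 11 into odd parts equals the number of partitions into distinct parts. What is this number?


Computing partitions of 11 into odd parts (1, 3, 5, ...):
Using the generating function prod_{k>=0} 1/(1-x^(2k+1)),
the count is 12

12


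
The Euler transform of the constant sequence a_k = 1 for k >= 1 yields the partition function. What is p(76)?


The Euler transform converts the sequence a_k = 1 into the number of integer partitions.
Using the recurrence or dynamic programming:
p(76) = 9289091

9289091


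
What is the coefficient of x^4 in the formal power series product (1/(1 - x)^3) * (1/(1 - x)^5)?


Combine the factors: (1/(1 - x)^3) * (1/(1 - x)^5) = 1/(1 - x)^8.
Then use 1/(1 - x)^r = sum_{k>=0} C(k + r - 1, r - 1) x^k with r = 8 and k = 4:
C(11, 7) = 330.

330


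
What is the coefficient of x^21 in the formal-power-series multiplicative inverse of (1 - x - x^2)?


Let the inverse be f(x) = sum_{k>=0} a_k x^k. From f(x) * (1 - x - x^2) = 1 and matching coefficients:
 x^0: a_0 = 1.
 x^1: a_1 - a_0 = 0, so a_1 = 1.
 x^k (k >= 2): a_k - a_{k-1} - a_{k-2} = 0, i.e. a_k = a_{k-1} + a_{k-2}.
This is the Fibonacci-type recurrence shifted so that a_0 = a_1 = 1.
Iterating: a_0=1, a_1=1, a_2=2, a_3=3, a_4=5, a_5=8, a_6=13, a_7=21, a_8=34, a_9=55, ...
a_21 = 17711.

17711


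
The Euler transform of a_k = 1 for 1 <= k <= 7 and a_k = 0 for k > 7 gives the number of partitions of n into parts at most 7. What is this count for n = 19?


Partitions of 19 into parts at most 7:
Using generating function (1-x)^(-1)(1-x^2)^(-1)...(1-x^7)^(-1),
the coefficient of x^19 = 300

300


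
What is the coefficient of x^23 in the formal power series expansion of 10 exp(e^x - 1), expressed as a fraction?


exp(e^x - 1) is the exponential generating function for the Bell numbers Bell_k: exp(e^x - 1) = sum_{k>=0} Bell_k x^k / k!.
So the coefficient of x^23 in 10 exp(e^x - 1) is 10 Bell_23 / 23!.
Computing: Bell_23 = 44152005855084346 and 23! = 25852016738884976640000, giving
10 * 44152005855084346/25852016738884976640000 = 22076002927542173/1292600836944248832000.

22076002927542173/1292600836944248832000


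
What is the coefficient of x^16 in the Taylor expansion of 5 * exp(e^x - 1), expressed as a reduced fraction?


exp(e^x - 1) = sum_{k>=0} Bell_k x^k / k!, where Bell_k is the k-th Bell number.
So the coefficient of x^16 is 5 * Bell_16 / 16!.
Computing: Bell_16 = 10480142147 and 16! = 20922789888000, giving
5 * 10480142147/20922789888000 = 10480142147/4184557977600.

10480142147/4184557977600


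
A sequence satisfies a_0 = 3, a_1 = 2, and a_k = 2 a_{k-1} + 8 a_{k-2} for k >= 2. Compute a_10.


The characteristic equation is t^2 - 2 t - 8 = 0, with roots r_1 = 4 and r_2 = -2 (so c_1 = r_1 + r_2, c_2 = -r_1 r_2 as required).
One can use the closed form a_n = A r_1^n + B r_2^n, but direct iteration is more reliable:
a_0 = 3, a_1 = 2, a_2 = 28, a_3 = 72, a_4 = 368, a_5 = 1312, a_6 = 5568, a_7 = 21632, a_8 = 87808, a_9 = 348672, a_10 = 1399808.
So a_10 = 1399808.

1399808


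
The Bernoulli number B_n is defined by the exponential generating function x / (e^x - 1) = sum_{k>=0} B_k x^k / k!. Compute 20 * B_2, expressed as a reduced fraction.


Bernoulli numbers can also be computed recursively via B_0 = 1 and sum_{j=0}^{m} C(m+1, j) B_j = 0 for m >= 1. Odd-index Bernoulli numbers vanish for k >= 3.
Computing B_2 = 1/6, so 20 * B_2 = 20 * 1/6 = 10/3.

10/3


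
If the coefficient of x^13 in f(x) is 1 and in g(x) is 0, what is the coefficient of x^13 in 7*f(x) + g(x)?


Scalar multiplication scales coefficients: 7 * 1 = 7.
Then add the g coefficient: 7 + 0
= 7

7


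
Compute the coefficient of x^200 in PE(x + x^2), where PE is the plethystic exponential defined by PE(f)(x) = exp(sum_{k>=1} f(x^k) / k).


With f(x) = x + x^2, the exponent is sum_{k>=1} (x^k + x^(2k)) / k = -ln(1 - x) - ln(1 - x^2). Exponentiating:
PE(x + x^2) = 1 / ((1 - x)(1 - x^2)).
This is the generating function for partitions of n into parts of size 1 or 2. The number of 2's can be any j in 0..100, and the rest are 1's, so
[x^200] = floor(200/2) + 1 = 101.

101


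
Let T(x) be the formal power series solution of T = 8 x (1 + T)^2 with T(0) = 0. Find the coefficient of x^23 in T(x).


Apply the Lagrange inversion formula: if T = 8 x * phi(T) with phi(t) = (1 + t)^2, then [x^n] T = 8^n * (1/n) [t^(n-1)] phi(t)^n = 8^n * (1/n) [t^(n-1)] (1 + t)^(2n) = 8^n * (1/n) C(2n, n-1).
Using the identity C(2n, n-1) = C(2n, n) * n / (n+1), the unscaled factor equals C(2n, n) / (n+1) = C_n, the n-th Catalan number.
For n = 23: C_23 = C(46, 23) / 24 = 8233430727600/24 = 343059613650.
With the 8^23 = 590295810358705651712 factor, the coefficient is 590295810358705651712 * 343059613650 = 202506652640871228790390181068800.

202506652640871228790390181068800


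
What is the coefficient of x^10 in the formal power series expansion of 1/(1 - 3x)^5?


The general identity 1/(1 - c x)^r = sum_{k>=0} c^k C(k + r - 1, r - 1) x^k follows by substituting y = c x into 1/(1 - y)^r = sum_{k>=0} C(k + r - 1, r - 1) y^k.
For c = 3, r = 5, k = 10:
3^10 * C(14, 4) = 59049 * 1001 = 59108049.

59108049


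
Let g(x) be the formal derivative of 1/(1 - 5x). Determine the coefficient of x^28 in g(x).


Differentiate termwise: d/dx sum_{k>=0} 5^k x^k = sum_{k>=1} k 5^k x^(k-1) = sum_{j>=0} (j+1) 5^(j+1) x^j.
Equivalently, d/dx [1/(1 - 5x)] = 5/(1 - 5x)^2.
For j = 28: 29 * 5^29 = 29 * 186264514923095703125 = 5401670932769775390625.

5401670932769775390625


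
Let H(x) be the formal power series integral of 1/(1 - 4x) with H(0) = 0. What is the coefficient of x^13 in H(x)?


1/(1 - 4x) = sum_{k>=0} 4^k x^k. Integrating termwise with H(0) = 0:
H(x) = sum_{k>=0} 4^k x^(k+1) / (k+1) = sum_{m>=1} 4^(m-1) x^m / m.
For m = 13: 4^12/13 = 16777216/13 = 16777216/13.

16777216/13


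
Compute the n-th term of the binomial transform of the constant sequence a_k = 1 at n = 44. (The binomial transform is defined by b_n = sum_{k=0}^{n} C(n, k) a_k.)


With a_k = 1 for all k, b_n = sum_{k=0}^{n} C(n, k) = 2^n by the binomial theorem.
For n = 44: 2^44 = 17592186044416.

17592186044416


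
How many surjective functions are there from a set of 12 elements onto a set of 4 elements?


By inclusion-exclusion on which target elements are missed, the number of surjections from an n-set onto a k-set is
surj(n, k) = sum_{j=0}^{k} (-1)^j C(k, j) (k - j)^n.
Equivalently surj(n, k) = k! * S(n, k), where S(n, k) is the Stirling number of the second kind.
For n = 12, k = 4:
S(12, 4) = 611501, so
surj = 4! * 611501 = 24 * 611501 = 14676024.

14676024


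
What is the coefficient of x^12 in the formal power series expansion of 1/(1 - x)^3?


The negative binomial / multiset identity is
1/(1 - x)^r = sum_{k>=0} C(k + r - 1, r - 1) x^k.
Here r = 3 and k = 12, so the coefficient is
C(12 + 2, 2) = C(14, 2)
= 91

91


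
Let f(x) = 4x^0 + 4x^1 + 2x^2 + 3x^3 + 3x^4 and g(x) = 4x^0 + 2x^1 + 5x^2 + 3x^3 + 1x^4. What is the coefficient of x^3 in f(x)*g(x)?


Cauchy product at x^3:
4*3 + 4*5 + 2*2 + 3*4
= 48

48


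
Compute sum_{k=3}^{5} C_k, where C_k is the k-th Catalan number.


C_3 through C_5: 5, 14, 42
Sum = 5 + 14 + 42
= 61

61


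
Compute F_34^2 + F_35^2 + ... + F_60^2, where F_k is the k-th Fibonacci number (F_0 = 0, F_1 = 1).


There is a standard identity sum_{k=0}^{N} F_k^2 = F_N * F_{N+1} (proved inductively from the telescoping relation F_k^2 = F_k F_{k+1} - F_{k-1} F_k). Then
sum_{k=34}^{60} F_k^2 = F_60 F_61 - F_33 F_34.
Computing: F_60 = 1548008755920, F_61 = 2504730781961, F_33 = 3524578, F_34 = 5702887.
Sum = 1548008755920 * 2504730781961 - 3524578 * 5702887 = 3877345181677876117902434.

3877345181677876117902434


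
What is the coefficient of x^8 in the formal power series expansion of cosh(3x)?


The Maclaurin series is cosh(t) = sum_{m>=0} t^(2m) / (2m)!, so substituting t = 3x, only even powers of x are nonzero, with coefficient of x^(2m) equal to 3^(2m) / (2m)!.
For x^8 the coefficient is 3^8/8! = 6561/40320 = 729/4480.

729/4480


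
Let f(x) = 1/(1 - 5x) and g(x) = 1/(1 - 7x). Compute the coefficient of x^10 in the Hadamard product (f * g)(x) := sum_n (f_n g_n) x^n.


f has coefficients f_k = 5^k and g has coefficients g_k = 7^k, so the Hadamard product has coefficient (f*g)_k = 5^k * 7^k = 35^k.
For k = 10: 35^10 = 2758547353515625.

2758547353515625


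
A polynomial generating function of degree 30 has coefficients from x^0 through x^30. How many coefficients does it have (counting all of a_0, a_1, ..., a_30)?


A polynomial of degree 30 takes the form a_0 + a_1 x + ... + a_30 x^30.
The number of coefficients is 30 + 1 = 31.

31


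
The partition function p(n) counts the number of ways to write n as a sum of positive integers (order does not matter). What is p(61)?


Using the generating function prod_{k>=1} 1/(1-x^k), we compute p(61).
By dynamic programming over parts 1 through 61:
p(61) = 1121505

1121505


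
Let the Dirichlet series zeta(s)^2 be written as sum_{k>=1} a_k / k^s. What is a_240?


The Dirichlet convolution of the constant function 1 with itself gives (1 * 1)(k) = sum_{d | k} 1 = d(k), the number of positive divisors of k.
Since zeta(s) = sum_{k>=1} 1/k^s, we have zeta(s)^2 = sum_{k>=1} d(k)/k^s, so a_k = d(k).
For k = 240: the divisors are 1, 2, 3, 4, 5, 6, 8, 10, 12, 15, 16, 20, 24, 30, 40, 48, 60, 80, 120, 240.
Count = 20.

20


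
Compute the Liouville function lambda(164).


The Liouville function is lambda(k) = (-1)^Omega(k), where Omega(k) counts the prime factors of k with multiplicity.
Factoring: 164 = 2 * 2 * 41, so Omega(164) = 3.
lambda(164) = (-1)^3 = -1.

-1


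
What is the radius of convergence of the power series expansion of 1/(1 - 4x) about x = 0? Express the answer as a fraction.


Expanding 1/(1 - 4x) = sum_{k>=0} 4^k x^k, the series converges when |4x| < 1, i.e., |x| < 1/4.
So the radius of convergence is 1/4 = 1/4.

1/4


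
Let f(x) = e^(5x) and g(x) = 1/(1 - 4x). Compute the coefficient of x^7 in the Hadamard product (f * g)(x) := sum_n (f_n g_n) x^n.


Expanding: f_k = 5^k/k! (from e^(5x)) and g_k = 4^k (from 1/(1 - 4x)). So the Hadamard coefficient (f * g)_k = 5^k 4^k / k! = (20)^k / k!.
For k = 7: 20^7/7! = 1280000000/5040 = 16000000/63.

16000000/63


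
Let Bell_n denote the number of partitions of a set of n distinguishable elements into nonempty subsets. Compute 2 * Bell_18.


Bell_18 can be computed from the Bell triangle or from Dobinski's identity Bell_n = (1/e) * sum_{k>=0} k^n / k!.
Computing Bell_18 = 682076806159.
Then 2 * 682076806159 = 1364153612318.

1364153612318


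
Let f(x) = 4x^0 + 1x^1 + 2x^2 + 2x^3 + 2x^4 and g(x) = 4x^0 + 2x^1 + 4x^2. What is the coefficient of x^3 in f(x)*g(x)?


Cauchy product at x^3:
1*4 + 2*2 + 2*4
= 16

16


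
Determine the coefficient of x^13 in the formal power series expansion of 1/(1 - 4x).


The geometric series identity gives 1/(1 - c x) = sum_{k>=0} c^k x^k, so the coefficient of x^k is c^k.
Here c = 4 and k = 13.
Computing: 4^13 = 67108864

67108864


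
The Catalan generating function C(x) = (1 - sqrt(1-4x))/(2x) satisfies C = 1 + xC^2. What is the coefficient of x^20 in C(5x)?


Substituting x -> 5x scales the n-th coefficient by 5^n, so [x^20] C(5x) = 5^20 * C_20.
C_20 = C(2*20, 20)/(21) = 137846528820/21 = 6564120420.
So 5^20 * 6564120420 = 95367431640625 * 6564120420 = 626003305435180664062500.

626003305435180664062500


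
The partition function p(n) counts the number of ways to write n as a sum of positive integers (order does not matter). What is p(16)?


Using the generating function prod_{k>=1} 1/(1-x^k), we compute p(16).
By dynamic programming over parts 1 through 16:
p(16) = 231

231


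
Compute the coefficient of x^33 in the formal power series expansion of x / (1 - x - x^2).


Let f(x) = sum_{k>=0} a_k x^k. Multiplying f(x) * (1 - x - x^2) = x and matching coefficients gives a_0 = 0, a_1 = 1, and a_k = a_{k-1} + a_{k-2} for k >= 2. These are the Fibonacci numbers F_k.
Iterating from F_0 = 0, F_1 = 1:
F_0=0, F_1=1, F_2=1, F_3=2, F_4=3, F_5=5, F_6=8, F_7=13, F_8=21, F_9=34, ...
F_33 = 3524578.

3524578


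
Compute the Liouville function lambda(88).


The Liouville function is lambda(k) = (-1)^Omega(k), where Omega(k) counts the prime factors of k with multiplicity.
Factoring: 88 = 2 * 2 * 2 * 11, so Omega(88) = 4.
lambda(88) = (-1)^4 = 1.

1


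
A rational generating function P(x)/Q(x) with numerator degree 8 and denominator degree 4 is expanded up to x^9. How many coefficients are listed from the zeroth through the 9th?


Expanding up to x^9 gives the coefficients for x^0, x^1, ..., x^9.
That is 9 + 1 = 10 coefficients in total.

10


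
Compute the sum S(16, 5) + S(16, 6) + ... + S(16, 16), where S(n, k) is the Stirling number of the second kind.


By definition, S(n, k) counts partitions of an n-set into exactly k nonempty blocks.
Computing row n = 16 for k = 5..16:
S(16, k): 1096190550, 2734926558, 3281882604, 2141764053, 820784250, 193754990, 28936908, 2757118, 165620, 6020, 120, 1
Sum = 10301168792.

10301168792


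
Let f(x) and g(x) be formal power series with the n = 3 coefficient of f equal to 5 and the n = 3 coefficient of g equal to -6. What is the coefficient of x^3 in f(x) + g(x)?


Addition of formal power series is termwise.
The coefficient of x^3 in f + g = 5 + -6
= -1

-1


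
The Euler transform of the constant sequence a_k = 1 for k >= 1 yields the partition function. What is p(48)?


The Euler transform converts the sequence a_k = 1 into the number of integer partitions.
Using the recurrence or dynamic programming:
p(48) = 147273

147273


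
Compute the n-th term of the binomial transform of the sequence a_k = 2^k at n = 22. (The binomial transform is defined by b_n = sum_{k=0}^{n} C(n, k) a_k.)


With a_k = 2^k, b_n = sum_{k=0}^{n} C(n, k) 2^k = (1 + 2)^n by the binomial theorem.
For n = 22: (1 + 2)^22 = 3^22 = 31381059609.

31381059609


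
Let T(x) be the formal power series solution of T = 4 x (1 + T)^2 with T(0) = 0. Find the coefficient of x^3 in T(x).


Apply the Lagrange inversion formula: if T = 4 x * phi(T) with phi(t) = (1 + t)^2, then [x^n] T = 4^n * (1/n) [t^(n-1)] phi(t)^n = 4^n * (1/n) [t^(n-1)] (1 + t)^(2n) = 4^n * (1/n) C(2n, n-1).
Using the identity C(2n, n-1) = C(2n, n) * n / (n+1), the unscaled factor equals C(2n, n) / (n+1) = C_n, the n-th Catalan number.
For n = 3: C_3 = C(6, 3) / 4 = 20/4 = 5.
With the 4^3 = 64 factor, the coefficient is 64 * 5 = 320.

320


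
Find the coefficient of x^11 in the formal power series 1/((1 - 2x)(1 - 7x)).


By partial fractions or Cauchy convolution:
The coefficient equals sum_{k=0}^{11} 2^k * 7^(11-k).
= 2768256621

2768256621


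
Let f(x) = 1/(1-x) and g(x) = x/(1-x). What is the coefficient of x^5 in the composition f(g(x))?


First simplify the composition: f(g(x)) = 1/(1 - x/(1-x)) = (1-x)/((1-x) - x) = (1-x)/(1-2x).
Now extract the coefficient. Write (1-x)/(1-2x) = 1/(1-2x) - x/(1-2x).
The coefficient of x^n in 1/(1-2x) is 2^n, and in x/(1-2x) is 2^(n-1) (for n >= 1).
So the coefficient of x^5 is 2^5 - 2^4 = 32 - 16 = 16.

16


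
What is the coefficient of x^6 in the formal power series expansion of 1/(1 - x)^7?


The expansion 1/(1 - x)^r = sum_{k>=0} C(k + r - 1, r - 1) x^k follows from the multiset / negative-binomial theorem (or from repeated differentiation of the geometric series).
For r = 7 and k = 6:
C(12, 6) = 479001600 / (720 * 720) = 924.

924


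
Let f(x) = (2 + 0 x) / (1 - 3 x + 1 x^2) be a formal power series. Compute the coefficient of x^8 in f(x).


Write f(x) = sum_{k>=0} a_k x^k. Multiplying both sides by 1 - 3 x + 1 x^2 gives
(1 - 3 x + 1 x^2) sum_{k>=0} a_k x^k = 2 + 0 x.
Matching coefficients:
 x^0: a_0 = 2
 x^1: a_1 - 3 a_0 = 0  =>  a_1 = 3*2 + 0 = 6
 x^k (k >= 2): a_k = 3 a_{k-1} - 1 a_{k-2}.
Iterating: a_2 = 16, a_3 = 42, a_4 = 110, a_5 = 288, a_6 = 754, a_7 = 1974, a_8 = 5168.
So the coefficient of x^8 is 5168.

5168


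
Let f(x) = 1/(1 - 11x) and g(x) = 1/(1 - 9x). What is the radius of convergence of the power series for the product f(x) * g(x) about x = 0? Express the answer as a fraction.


The radius of 1/(1 - 11x) is 1/11 (nearest singularity at x = 1/11), and the radius of 1/(1 - 9x) is 1/9.
The product f(x)*g(x) = 1/((1 - 11x)(1 - 9x)) has singularities at both 1/11 and 1/9, so its radius of convergence is the distance to the nearest one:
min(1/11, 1/9) = 1/11.

1/11


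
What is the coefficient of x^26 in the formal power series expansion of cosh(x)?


The Maclaurin series is cosh(t) = sum_{m>=0} t^(2m) / (2m)!, so substituting t = x, only even powers of x are nonzero, with coefficient of x^(2m) equal to 1 / (2m)!.
For x^26 the coefficient is 1/26! = 1/403291461126605635584000000 = 1/403291461126605635584000000.

1/403291461126605635584000000


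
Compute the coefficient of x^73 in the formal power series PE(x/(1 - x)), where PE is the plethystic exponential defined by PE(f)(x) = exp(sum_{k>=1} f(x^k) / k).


For f(x) = x/(1 - x) we have
sum_{k>=1} f(x^k) / k = sum_{k>=1} (1/k) * x^k / (1 - x^k) = sum_{k, m >= 1} x^(k m) / k,
which after exponentiating simplifies to
PE(x/(1 - x)) = prod_{k>=1} 1 / (1 - x^k).
This is the generating function for the partition function p(n), so the coefficient of x^73 is p(73).
Computing p(73) by dynamic programming over parts 1, 2, ..., 73: p(73) = 6185689.

6185689


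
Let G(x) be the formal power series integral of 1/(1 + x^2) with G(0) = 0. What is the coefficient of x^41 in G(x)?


1/(1 + x^2) = sum_{j>=0} (-1)^j x^(2j). Integrating termwise with G(0) = 0:
G(x) = sum_{j>=0} (-1)^j x^(2j+1) / (2j+1) = arctan(x).
Only odd powers are nonzero. For x^41 write 41 = 2*20 + 1, giving
(-1)^20 / 41 = 1/41 = 1/41.

1/41


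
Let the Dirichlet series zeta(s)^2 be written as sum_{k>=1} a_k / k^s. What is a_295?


The Dirichlet convolution of the constant function 1 with itself gives (1 * 1)(k) = sum_{d | k} 1 = d(k), the number of positive divisors of k.
Since zeta(s) = sum_{k>=1} 1/k^s, we have zeta(s)^2 = sum_{k>=1} d(k)/k^s, so a_k = d(k).
For k = 295: the divisors are 1, 5, 59, 295.
Count = 4.

4


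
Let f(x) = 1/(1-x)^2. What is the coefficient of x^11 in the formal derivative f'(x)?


Differentiate: d/dx [ 1/(1-x)^r ] = r / (1-x)^(r+1).
Here r = 2, so f'(x) = 2 / (1-x)^3.
The expansion of 1/(1-x)^(r+1) has coefficient of x^n equal to C(n+r, r).
So the coefficient of x^11 in f'(x) is
2 * C(13, 2) = 2 * 78 = 156

156


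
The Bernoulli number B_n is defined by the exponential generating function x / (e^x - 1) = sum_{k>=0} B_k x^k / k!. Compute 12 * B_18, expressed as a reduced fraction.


Bernoulli numbers can also be computed recursively via B_0 = 1 and sum_{j=0}^{m} C(m+1, j) B_j = 0 for m >= 1. Odd-index Bernoulli numbers vanish for k >= 3.
Computing B_18 = 43867/798, so 12 * B_18 = 12 * 43867/798 = 87734/133.

87734/133


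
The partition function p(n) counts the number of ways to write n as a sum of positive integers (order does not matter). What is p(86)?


Using the generating function prod_{k>=1} 1/(1-x^k), we compute p(86).
By dynamic programming over parts 1 through 86:
p(86) = 34262962

34262962


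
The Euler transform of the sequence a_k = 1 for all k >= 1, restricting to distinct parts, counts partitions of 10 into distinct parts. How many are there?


Partitions of 10 into distinct parts can be computed via generating function.
Product (1+x)(1+x^2)(1+x^3)...
The coefficient of x^10 = 10

10
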